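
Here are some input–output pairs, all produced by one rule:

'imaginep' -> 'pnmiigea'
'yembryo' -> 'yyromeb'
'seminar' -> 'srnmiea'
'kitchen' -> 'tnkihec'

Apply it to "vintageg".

vtniggea

Looking at the pairs, the operation is to sort the characters into reverse alphabetical order.
Applying that to "vintageg" gives "vtniggea".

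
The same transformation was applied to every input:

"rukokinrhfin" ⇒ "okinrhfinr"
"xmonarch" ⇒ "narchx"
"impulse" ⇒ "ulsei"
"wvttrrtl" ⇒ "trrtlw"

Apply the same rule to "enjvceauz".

vceauze

Rule — move the first 3 characters to the end (rotate left by 3), then delete the last 2 characters.
Working it through for "enjvceauz": intermediate "vceauzenj", final "vceauze".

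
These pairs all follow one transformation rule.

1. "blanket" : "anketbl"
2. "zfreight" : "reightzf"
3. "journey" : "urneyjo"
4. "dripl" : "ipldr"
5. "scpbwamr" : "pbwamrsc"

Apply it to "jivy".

The pattern: move the first 2 characters to the end (rotate left by 2).
On "jivy" that produces "vyji".

vyji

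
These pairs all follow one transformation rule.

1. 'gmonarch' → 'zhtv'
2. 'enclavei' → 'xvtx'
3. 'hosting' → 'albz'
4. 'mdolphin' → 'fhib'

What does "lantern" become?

egxg

The pattern: keep every other character starting from the first (positions 1st, 3rd, 5th, ...), then shift every letter 7 places backward in the alphabet (wrapping around).
Starting from "lantern": after the first operation, "lnen"; after the second, "egxg".
(Check on "enclavei": → "ecae" → "xvtx" ✓)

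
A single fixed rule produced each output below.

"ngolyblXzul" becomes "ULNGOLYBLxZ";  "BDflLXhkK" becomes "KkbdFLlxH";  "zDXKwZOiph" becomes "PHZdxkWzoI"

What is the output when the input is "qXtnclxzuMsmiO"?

IoQxTNCLXZUmSM

In each case the input is transformed by: move the last 2 characters to the front (rotate right by 2), then flip the case of every letter.
"qXtnclxzuMsmiO" → "iOqXtnclxzuMsm" → "IoQxTNCLXZUmSM".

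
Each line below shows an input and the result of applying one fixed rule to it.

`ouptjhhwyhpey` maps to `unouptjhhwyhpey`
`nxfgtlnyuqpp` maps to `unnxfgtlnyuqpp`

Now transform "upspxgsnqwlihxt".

unupspxgsnqwlihxt

The transformation: prepend "un".
Applying that to "upspxgsnqwlihxt" gives "unupspxgsnqwlihxt".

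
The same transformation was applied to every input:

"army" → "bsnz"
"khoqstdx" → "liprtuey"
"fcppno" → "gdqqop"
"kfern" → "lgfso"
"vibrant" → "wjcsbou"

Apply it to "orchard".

Looking at the pairs, the operation is to shift every letter 1 place forward in the alphabet (wrapping around).
"orchard" → "psdibse".

psdibse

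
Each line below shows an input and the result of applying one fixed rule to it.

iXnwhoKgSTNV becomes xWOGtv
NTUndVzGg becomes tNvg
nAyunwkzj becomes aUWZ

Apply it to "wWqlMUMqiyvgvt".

The transformation: flip the case of every letter, then keep every other character starting from the second (positions 2nd, 4th, 6th, ...).
Applying both steps to "wWqlMUMqiyvgvt": "WwQLmumQIYVGVT", then "wLuQYGT".

wLuQYGT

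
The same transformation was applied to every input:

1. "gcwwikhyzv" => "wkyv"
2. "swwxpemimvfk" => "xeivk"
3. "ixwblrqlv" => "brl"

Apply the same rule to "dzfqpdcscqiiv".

Looking at the pairs, the operation is to delete the first 3 characters, then keep every other character starting from the first (positions 1st, 3rd, 5th, ...).
So "dzfqpdcscqiiv" becomes "qdsqi".

qdsqi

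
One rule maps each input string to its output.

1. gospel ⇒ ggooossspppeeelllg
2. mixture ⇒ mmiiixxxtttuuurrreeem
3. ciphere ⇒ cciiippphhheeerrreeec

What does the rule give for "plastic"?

pplllaaassstttiiicccp

Each output is the input with this applied: repeat every character 3 times, then move the first character to the end.
On "plastic": the first step gives "ppplllaaassstttiiiccc", and the second then gives "pplllaaassstttiiicccp".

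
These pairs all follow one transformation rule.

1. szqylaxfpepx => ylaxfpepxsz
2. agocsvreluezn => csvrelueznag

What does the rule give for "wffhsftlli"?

hsftlliwf

What's happening: move the first 2 characters to the end (rotate left by 2), then delete the first character.
On "wffhsftlli": the first step gives "fhsftlliwf", and the second then gives "hsftlliwf".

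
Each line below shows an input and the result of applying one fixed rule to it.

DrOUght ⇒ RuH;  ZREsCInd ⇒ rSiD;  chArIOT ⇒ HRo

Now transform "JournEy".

The rule is to flip the case of every letter, then keep every other character starting from the second (positions 2nd, 4th, 6th, ...).
Starting from "JournEy": after the first operation, "jOURNeY"; after the second, "ORe".

ORe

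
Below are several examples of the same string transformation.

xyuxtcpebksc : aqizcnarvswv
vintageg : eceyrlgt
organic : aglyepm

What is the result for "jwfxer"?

What's happening: shift every letter 2 places backward in the alphabet (wrapping around), then reverse the string.
"jwfxer" → "hudvcp" → "pcvduh".

pcvduh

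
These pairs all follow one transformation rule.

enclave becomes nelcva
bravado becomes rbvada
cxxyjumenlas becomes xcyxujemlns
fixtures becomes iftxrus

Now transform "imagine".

Each output is the input with this applied: swap each adjacent pair of characters (1↔2, 3↔4, ...), then delete the last character.
Applying both steps to "imagine": "miganie", then "migani".

migani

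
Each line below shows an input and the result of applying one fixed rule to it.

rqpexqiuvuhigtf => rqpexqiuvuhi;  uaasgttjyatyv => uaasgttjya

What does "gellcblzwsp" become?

In each case the input is transformed by: delete the last 3 characters.
Applying that to "gellcblzwsp" gives "gellcblz".

gellcblz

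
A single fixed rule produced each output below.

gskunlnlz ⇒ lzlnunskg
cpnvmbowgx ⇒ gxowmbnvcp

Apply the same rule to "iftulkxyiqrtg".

tgqryikxulfti

The pattern: reverse the string, then swap each adjacent pair of characters (1↔2, 3↔4, ...).
On "iftulkxyiqrtg": the first step gives "gtrqiyxklutfi", and the second then gives "tgqryikxulfti".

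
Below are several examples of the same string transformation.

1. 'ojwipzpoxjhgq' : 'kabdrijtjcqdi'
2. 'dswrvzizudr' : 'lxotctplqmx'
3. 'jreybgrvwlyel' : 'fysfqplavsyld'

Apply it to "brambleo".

iyfvgulv

The rule is to reverse the string, then shift every letter 6 places backward in the alphabet (wrapping around).
On "brambleo": the first step gives "oelbmarb", and the second then gives "iyfvgulv".
(Check on "dswrvzizudr": → "rduzizvrwsd" → "lxotctplqmx" ✓)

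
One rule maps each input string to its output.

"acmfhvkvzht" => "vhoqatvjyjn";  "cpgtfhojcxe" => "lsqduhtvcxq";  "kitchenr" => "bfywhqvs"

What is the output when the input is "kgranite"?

In each case the input is transformed by: move the last 2 characters to the front (rotate right by 2), then shift every letter 12 places backward in the alphabet (wrapping around).
Applying both steps to "kgranite": "tekgrani", then "hsyufobw".

hsyufobw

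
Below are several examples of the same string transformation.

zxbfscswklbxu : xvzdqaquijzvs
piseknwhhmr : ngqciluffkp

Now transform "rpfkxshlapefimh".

pndivqfjyncdgkf

Rule — shift every letter 2 places backward in the alphabet (wrapping around).
For "rpfkxshlapefimh" the result is "pndivqfjyncdgkf".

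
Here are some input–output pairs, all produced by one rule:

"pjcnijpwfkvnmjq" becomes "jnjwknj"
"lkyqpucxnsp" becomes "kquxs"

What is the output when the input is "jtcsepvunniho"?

Each output is the input with this applied: keep every other character starting from the second (positions 2nd, 4th, 6th, ...).
"jtcsepvunniho" → "tspunh".

tspunh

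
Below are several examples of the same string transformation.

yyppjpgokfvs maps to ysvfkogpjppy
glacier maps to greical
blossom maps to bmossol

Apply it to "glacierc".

gcreical

Each output is the input with this applied: reverse the string, then move the last character to the front.
Working it through for "glacierc": intermediate "creicalg", final "gcreical".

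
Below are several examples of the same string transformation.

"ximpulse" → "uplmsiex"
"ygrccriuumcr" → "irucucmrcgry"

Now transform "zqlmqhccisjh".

chcqimsljqhz

The transformation: swap the front and back halves of the string, then take characters alternately from the front and the back (1st, last, 2nd, 2nd-last, ...).
Applying both steps to "zqlmqhccisjh": "ccisjhzqlmqh", then "chcqimsljqhz".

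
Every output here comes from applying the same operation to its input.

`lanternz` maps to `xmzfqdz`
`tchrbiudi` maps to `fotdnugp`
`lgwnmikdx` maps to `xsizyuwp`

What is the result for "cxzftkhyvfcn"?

ojlrfwtkhro

The rule is to delete the last character, then shift every letter 12 places forward in the alphabet (wrapping around).
"cxzftkhyvfcn" → "cxzftkhyvfc" → "ojlrfwtkhro".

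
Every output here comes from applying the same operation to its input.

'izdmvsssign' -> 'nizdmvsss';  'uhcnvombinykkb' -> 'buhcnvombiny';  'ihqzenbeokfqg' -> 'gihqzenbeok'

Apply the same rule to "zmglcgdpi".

izmglcg

Each output is the input with this applied: move the last 3 characters to the front (rotate right by 3), then delete the first 2 characters.
On "zmglcgdpi" that produces "izmglcg".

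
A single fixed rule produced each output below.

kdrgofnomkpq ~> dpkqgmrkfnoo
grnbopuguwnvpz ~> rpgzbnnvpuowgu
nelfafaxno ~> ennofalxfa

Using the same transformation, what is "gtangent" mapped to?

tngtngae

The pattern: swap each adjacent pair of characters (1↔2, 3↔4, ...), then take characters alternately from the front and the back (1st, last, 2nd, 2nd-last, ...).
Applying both steps to "gtangent": "tgnaegtn", then "tngtngae".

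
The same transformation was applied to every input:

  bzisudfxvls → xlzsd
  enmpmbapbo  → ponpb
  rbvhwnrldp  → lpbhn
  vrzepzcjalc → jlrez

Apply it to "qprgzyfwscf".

wcpgy

Rule — keep every other character starting from the second (positions 2nd, 4th, 6th, ...), then move the first 3 characters to the end (rotate left by 3).
Working it through for "qprgzyfwscf": intermediate "pgywc", final "wcpgy".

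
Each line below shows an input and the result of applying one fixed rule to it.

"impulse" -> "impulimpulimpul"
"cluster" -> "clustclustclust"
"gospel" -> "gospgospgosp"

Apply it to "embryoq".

embryembryembry

Each output is the input with this applied: delete the last 2 characters, then write the whole string 3 times in a row.
For "embryoq", step one produces "embry"; step two turns that into "embryembryembry".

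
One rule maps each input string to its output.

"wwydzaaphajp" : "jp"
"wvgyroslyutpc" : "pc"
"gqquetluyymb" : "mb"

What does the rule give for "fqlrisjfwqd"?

qd

Rule — keep only the last 2 characters.
Applying that to "fqlrisjfwqd" gives "qd".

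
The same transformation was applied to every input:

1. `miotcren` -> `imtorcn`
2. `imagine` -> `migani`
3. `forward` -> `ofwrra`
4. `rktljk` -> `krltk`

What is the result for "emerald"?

The transformation: swap each adjacent pair of characters (1↔2, 3↔4, ...), then delete the last character.
Applying both steps to "emerald": "merelad", then "merela".
(Check on "rktljk": → "krltkj" → "krltk" ✓)

merela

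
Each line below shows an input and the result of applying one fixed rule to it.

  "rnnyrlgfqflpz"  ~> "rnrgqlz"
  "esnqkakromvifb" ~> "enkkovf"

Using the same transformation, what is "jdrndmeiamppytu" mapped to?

jrdeapyu

In each case the input is transformed by: keep every other character starting from the first (positions 1st, 3rd, 5th, ...).
So "jdrndmeiamppytu" becomes "jrdeapyu".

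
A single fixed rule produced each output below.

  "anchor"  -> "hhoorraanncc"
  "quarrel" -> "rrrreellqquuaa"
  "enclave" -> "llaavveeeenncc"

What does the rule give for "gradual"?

The transformation: move the first 3 characters to the end (rotate left by 3), then double every character.
On "gradual": the first step gives "dualgra", and the second then gives "dduuaallggrraa".
(Check on "enclave": → "laveenc" → "llaavveeeenncc" ✓)

dduuaallggrraa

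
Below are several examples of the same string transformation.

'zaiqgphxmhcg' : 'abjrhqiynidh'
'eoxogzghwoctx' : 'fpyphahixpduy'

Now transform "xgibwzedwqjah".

The transformation: shift every letter 1 place forward in the alphabet (wrapping around).
Applying that to "xgibwzedwqjah" gives "yhjcxafexrkbi".

yhjcxafexrkbi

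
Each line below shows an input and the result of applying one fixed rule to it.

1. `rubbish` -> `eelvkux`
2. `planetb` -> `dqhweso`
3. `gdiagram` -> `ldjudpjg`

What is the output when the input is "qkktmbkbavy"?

Rule — shift every letter 3 places forward in the alphabet (wrapping around), then move the first 2 characters to the end (rotate left by 2).
Working it through for "qkktmbkbavy": intermediate "tnnwpenedyb", final "nwpenedybtn".

nwpenedybtn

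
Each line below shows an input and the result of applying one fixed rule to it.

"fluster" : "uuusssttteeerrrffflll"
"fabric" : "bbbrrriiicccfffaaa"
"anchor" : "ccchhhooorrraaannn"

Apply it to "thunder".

uuunnndddeeerrrttthhh

In each case the input is transformed by: move the first 2 characters to the end (rotate left by 2), then repeat every character 3 times.
For "thunder", step one produces "underth"; step two turns that into "uuunnndddeeerrrttthhh".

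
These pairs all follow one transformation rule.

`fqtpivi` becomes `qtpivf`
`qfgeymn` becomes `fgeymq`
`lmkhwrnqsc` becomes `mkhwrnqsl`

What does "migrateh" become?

igratem

The pattern: delete the last character, then move the first character to the end.
Working it through for "migrateh": intermediate "migrate", final "igratem".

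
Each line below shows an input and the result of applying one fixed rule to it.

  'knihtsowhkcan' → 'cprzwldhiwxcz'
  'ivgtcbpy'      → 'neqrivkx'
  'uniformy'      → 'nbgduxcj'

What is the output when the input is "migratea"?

ptipgvxb

The rule is to reverse the string, then shift every letter 11 places backward in the alphabet (wrapping around).
Working it through for "migratea": intermediate "aetargim", final "ptipgvxb".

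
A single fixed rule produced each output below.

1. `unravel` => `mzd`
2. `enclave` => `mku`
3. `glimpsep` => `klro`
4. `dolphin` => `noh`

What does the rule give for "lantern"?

zsq

In each case the input is transformed by: keep every other character starting from the second (positions 2nd, 4th, 6th, ...), then shift every letter 1 place backward in the alphabet (wrapping around).
Applying both steps to "lantern": "atr", then "zsq".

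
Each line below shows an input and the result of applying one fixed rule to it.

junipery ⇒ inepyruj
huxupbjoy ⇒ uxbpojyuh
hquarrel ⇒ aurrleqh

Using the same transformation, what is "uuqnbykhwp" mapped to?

The rule is to swap each adjacent pair of characters (1↔2, 3↔4, ...), then move the first 2 characters to the end (rotate left by 2).
Applying that to "uuqnbykhwp" gives "nqybhkpwuu".
(Check on "huxupbjoy": → "uhuxbpojy" → "uxbpojyuh" ✓)

nqybhkpwuu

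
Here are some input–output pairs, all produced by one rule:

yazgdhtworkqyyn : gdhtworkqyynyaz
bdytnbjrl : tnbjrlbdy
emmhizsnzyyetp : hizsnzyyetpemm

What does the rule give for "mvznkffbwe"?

In each case the input is transformed by: move the first 3 characters to the end (rotate left by 3).
Doing the same to "mvznkffbwe": "nkffbwemvz".

nkffbwemvz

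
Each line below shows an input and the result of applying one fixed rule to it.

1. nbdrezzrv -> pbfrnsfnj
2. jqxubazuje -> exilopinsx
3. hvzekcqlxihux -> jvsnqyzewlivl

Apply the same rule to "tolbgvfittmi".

Looking at the pairs, the operation is to swap each adjacent pair of characters (1↔2, 3↔4, ...), then shift every letter 12 places backward in the alphabet (wrapping around).
On "tolbgvfittmi": the first step gives "otblvgifttim", and the second then gives "chpzjuwthhwa".

chpzjuwthhwa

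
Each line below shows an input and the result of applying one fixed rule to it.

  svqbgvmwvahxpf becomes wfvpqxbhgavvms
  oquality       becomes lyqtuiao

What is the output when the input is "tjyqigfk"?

Each output is the input with this applied: take characters alternately from the front and the back (1st, last, 2nd, 2nd-last, ...), then swap the first and last characters.
On "tjyqigfk" that produces "ikjfygqt".

ikjfygqt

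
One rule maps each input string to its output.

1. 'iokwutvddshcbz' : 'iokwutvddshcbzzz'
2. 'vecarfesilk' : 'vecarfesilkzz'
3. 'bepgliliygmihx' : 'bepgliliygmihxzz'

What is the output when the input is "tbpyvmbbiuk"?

In each case the input is transformed by: append "zz".
"tbpyvmbbiuk" → "tbpyvmbbiukzz".

tbpyvmbbiukzz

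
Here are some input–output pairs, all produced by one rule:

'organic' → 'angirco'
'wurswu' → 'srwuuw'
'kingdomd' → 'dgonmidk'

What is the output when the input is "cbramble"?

Rule — take characters alternately from the front and the back (1st, last, 2nd, 2nd-last, ...), then reverse the string.
For "cbramble", step one produces "ceblrbam"; step two turns that into "mabrlbec".

mabrlbec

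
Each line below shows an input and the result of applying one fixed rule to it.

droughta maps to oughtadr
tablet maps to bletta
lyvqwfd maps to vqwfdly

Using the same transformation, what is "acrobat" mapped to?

The transformation: move the first 2 characters to the end (rotate left by 2).
Applying that to "acrobat" gives "robatac".

robatac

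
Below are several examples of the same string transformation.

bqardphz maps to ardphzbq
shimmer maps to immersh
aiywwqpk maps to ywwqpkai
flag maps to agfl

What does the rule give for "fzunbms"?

The rule is to move the first 2 characters to the end (rotate left by 2).
For "fzunbms" the result is "unbmsfz".

unbmsfz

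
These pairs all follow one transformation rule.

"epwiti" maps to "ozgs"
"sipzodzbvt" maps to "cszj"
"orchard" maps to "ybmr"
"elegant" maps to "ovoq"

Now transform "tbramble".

dlbk

The transformation: shift every letter 10 places forward in the alphabet (wrapping around), then keep only the first 4 characters.
On "tbramble" that produces "dlbk".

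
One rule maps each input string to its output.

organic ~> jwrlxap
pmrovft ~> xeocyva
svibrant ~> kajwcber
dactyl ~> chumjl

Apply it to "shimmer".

In each case the input is transformed by: shift every letter 9 places forward in the alphabet (wrapping around), then move the first 3 characters to the end (rotate left by 3).
For "shimmer", step one produces "bqrvvna"; step two turns that into "vvnabqr".

vvnabqr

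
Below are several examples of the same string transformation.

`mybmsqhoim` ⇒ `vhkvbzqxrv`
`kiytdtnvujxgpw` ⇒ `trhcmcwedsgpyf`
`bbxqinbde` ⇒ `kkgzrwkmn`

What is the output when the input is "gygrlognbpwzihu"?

phpauxpwkyfirqd

The rule is to shift every letter 9 places forward in the alphabet (wrapping around).
For "gygrlognbpwzihu" the result is "phpauxpwkyfirqd".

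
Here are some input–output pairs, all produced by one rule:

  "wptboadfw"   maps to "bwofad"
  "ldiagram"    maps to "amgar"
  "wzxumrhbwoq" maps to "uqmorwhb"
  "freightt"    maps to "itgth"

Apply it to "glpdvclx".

The rule is to delete the first 3 characters, then take characters alternately from the front and the back (1st, last, 2nd, 2nd-last, ...).
"glpdvclx" → "dvclx" → "dxvlc".
(Check on "wptboadfw": → "boadfw" → "bwofad" ✓)

dxvlc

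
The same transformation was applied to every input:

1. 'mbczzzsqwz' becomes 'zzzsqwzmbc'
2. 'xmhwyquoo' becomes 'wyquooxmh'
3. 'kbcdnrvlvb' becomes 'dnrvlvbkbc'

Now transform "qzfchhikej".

Looking at the pairs, the operation is to move the first 3 characters to the end (rotate left by 3).
"qzfchhikej" → "chhikejqzf".

chhikejqzf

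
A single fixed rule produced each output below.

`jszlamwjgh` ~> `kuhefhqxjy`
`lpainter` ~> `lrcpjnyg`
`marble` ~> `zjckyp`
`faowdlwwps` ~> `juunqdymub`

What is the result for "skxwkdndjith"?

lbhgrfqivuib

Rule — shift every letter 2 places backward in the alphabet (wrapping around), then swap the front and back halves of the string.
For "skxwkdndjith", step one produces "qivuiblbhgrf"; step two turns that into "lbhgrfqivuib".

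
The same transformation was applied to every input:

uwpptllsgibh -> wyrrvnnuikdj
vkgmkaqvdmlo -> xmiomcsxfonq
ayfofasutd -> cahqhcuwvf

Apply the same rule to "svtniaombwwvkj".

The transformation: shift every letter 2 places forward in the alphabet (wrapping around).
So "svtniaombwwvkj" becomes "uxvpkcqodyyxml".

uxvpkcqodyyxml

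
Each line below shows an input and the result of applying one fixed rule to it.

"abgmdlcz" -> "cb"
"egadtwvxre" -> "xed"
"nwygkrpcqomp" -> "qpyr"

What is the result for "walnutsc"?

Each output is the input with this applied: swap the front and back halves of the string, then keep one character in every 3, starting at position 3 (positions 3rd, 6th, 9th, ...).
Starting from "walnutsc": after the first operation, "utscwaln"; after the second, "sa".
(Check on "nwygkrpcqomp": → "pcqompnwygkr" → "qpyr" ✓)

sa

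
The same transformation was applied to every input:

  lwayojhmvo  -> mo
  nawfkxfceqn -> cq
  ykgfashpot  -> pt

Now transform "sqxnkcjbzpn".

bp

Each output is the input with this applied: keep every other character starting from the second (positions 2nd, 4th, 6th, ...), then delete the first 3 characters.
Applying both steps to "sqxnkcjbzpn": "qncbp", then "bp".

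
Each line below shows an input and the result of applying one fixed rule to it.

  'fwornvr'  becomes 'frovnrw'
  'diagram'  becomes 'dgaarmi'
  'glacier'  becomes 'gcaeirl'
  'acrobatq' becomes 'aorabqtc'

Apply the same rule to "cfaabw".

Rule — swap each adjacent pair of characters (1↔2, 3↔4, ...), then move the first character to the end.
For "cfaabw", step one produces "fcaawb"; step two turns that into "caawbf".

caawbf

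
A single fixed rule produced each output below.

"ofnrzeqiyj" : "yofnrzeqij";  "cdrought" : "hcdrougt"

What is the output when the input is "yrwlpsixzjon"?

The transformation: move the last character to the front, then swap the first and last characters.
Working it through for "yrwlpsixzjon": intermediate "nyrwlpsixzjo", final "oyrwlpsixzjn".
(Check on "ofnrzeqiyj": → "jofnrzeqiy" → "yofnrzeqij" ✓)

oyrwlpsixzjn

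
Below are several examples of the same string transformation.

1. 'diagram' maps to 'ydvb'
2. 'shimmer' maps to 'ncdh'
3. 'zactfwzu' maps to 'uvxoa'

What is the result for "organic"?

What's happening: delete the last 3 characters, then shift every letter 5 places backward in the alphabet (wrapping around).
For "organic", step one produces "orga"; step two turns that into "jmbv".

jmbv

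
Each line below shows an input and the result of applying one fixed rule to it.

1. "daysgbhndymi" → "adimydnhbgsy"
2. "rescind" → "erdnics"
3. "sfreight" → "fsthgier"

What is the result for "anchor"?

Each output is the input with this applied: move the first 2 characters to the end (rotate left by 2), then reverse the string.
For "anchor", step one produces "choran"; step two turns that into "narohc".

narohc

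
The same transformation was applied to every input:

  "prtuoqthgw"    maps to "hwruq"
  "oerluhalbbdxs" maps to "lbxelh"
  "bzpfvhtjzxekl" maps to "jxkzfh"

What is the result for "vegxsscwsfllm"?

wflexs

The transformation: keep every other character starting from the second (positions 2nd, 4th, 6th, ...), then move the first 3 characters to the end (rotate left by 3).
For "vegxsscwsfllm" the result is "wflexs".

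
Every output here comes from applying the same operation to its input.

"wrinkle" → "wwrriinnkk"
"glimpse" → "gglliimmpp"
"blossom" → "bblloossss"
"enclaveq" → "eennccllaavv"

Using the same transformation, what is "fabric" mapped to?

Each output is the input with this applied: delete the last 2 characters, then double every character.
"fabric" → "ffaabbrr".
(Check on "enclaveq": → "enclav" → "eennccllaavv" ✓)

ffaabbrr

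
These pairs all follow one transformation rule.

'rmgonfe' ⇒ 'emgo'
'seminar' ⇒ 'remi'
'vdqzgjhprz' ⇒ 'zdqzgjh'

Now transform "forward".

Each output is the input with this applied: swap the first and last characters, then delete the last 3 characters.
For "forward", step one produces "dorwarf"; step two turns that into "dorw".

dorw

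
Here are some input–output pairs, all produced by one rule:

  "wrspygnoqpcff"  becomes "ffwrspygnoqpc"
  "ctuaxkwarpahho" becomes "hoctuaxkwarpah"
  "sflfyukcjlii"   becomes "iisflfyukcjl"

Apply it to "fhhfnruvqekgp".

gpfhhfnruvqek

Looking at the pairs, the operation is to move the last 2 characters to the front (rotate right by 2).
Applying that to "fhhfnruvqekgp" gives "gpfhhfnruvqek".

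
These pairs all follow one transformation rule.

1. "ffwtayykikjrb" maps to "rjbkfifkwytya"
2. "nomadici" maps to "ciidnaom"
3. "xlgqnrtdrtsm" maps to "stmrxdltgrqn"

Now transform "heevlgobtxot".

oxtthbeoegvl

Looking at the pairs, the operation is to move the last 2 characters to the front (rotate right by 2), then take characters alternately from the front and the back (1st, last, 2nd, 2nd-last, ...).
Working it through for "heevlgobtxot": intermediate "otheevlgobtx", final "oxtthbeoegvl".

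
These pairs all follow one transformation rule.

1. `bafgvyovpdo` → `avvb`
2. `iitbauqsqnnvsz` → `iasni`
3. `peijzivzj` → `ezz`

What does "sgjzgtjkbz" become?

Each output is the input with this applied: swap the first and last characters, then keep one character in every 3, starting at position 2 (positions 2nd, 5th, 8th, ...).
Starting from "sgjzgtjkbz": after the first operation, "zgjzgtjkbs"; after the second, "ggk".

ggk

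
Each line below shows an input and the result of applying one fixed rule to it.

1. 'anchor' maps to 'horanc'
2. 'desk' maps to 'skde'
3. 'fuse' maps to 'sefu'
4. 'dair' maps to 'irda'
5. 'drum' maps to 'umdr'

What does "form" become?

rmfo

Each output is the input with this applied: swap the front and back halves of the string.
On "form" that produces "rmfo".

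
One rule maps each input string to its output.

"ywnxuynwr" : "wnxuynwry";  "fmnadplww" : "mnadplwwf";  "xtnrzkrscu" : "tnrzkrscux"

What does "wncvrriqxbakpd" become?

In each case the input is transformed by: move the first character to the end.
"wncvrriqxbakpd" → "ncvrriqxbakpdw".

ncvrriqxbakpdw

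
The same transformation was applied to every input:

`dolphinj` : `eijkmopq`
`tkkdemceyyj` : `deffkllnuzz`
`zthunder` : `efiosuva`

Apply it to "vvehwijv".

fijkwwwx

What's happening: sort the characters into alphabetical order, then shift every letter 1 place forward in the alphabet (wrapping around).
Applying both steps to "vvehwijv": "ehijvvvw", then "fijkwwwx".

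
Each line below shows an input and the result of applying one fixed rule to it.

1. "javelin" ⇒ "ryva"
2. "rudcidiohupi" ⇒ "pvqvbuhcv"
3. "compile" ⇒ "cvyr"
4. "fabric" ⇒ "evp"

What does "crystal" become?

fgny

The pattern: shift every letter 13 places forward in the alphabet (wrapping around) — i.e. ROT13, then delete the first 3 characters.
For "crystal", step one produces "pelfgny"; step two turns that into "fgny".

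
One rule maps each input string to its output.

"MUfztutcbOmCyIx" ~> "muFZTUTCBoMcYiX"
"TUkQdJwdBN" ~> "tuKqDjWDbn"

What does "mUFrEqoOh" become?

MufReQOoH

Looking at the pairs, the operation is to flip the case of every letter.
"mUFrEqoOh" → "MufReQOoH".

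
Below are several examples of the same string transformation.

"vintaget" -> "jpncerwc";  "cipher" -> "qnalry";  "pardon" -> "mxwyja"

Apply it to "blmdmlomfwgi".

xvofprkuvmvu

The rule is to swap the front and back halves of the string, then shift every letter 9 places forward in the alphabet (wrapping around).
"blmdmlomfwgi" → "omfwgiblmdml" → "xvofprkuvmvu".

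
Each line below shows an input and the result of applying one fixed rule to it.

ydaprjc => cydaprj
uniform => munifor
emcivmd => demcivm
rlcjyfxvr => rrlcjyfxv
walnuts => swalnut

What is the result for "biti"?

ibit

Looking at the pairs, the operation is to move the last character to the front.
On "biti" that produces "ibit".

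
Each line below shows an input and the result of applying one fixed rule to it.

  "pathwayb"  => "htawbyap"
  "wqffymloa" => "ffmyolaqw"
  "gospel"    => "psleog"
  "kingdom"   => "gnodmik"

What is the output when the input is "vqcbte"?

The pattern: swap each adjacent pair of characters (1↔2, 3↔4, ...), then move the first 2 characters to the end (rotate left by 2).
Applying both steps to "vqcbte": "qvbcet", then "bcetqv".

bcetqv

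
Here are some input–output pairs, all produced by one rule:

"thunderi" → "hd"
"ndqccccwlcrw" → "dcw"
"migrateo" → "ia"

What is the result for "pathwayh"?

aw

Rule — keep one character in every 3, starting at position 2 (positions 2nd, 5th, 8th, ...), then delete the last character.
Doing the same to "pathwayh": "aw".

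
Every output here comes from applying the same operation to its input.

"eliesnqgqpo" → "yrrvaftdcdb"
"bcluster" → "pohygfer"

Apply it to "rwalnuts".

jeynhafg

What's happening: swap each adjacent pair of characters (1↔2, 3↔4, ...), then shift every letter 13 places forward in the alphabet (wrapping around) — i.e. ROT13.
"rwalnuts" → "wrlaunst" → "jeynhafg".
(Check on "bcluster": → "cbultsre" → "pohygfer" ✓)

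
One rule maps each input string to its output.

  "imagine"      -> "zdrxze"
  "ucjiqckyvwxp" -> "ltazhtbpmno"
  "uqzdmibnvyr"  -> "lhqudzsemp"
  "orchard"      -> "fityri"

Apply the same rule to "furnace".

What's happening: delete the last character, then shift every letter 9 places backward in the alphabet (wrapping around).
"furnace" → "wliert".

wliert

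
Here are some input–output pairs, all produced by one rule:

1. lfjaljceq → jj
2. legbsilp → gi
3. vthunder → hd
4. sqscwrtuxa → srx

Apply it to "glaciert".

The transformation: delete the last character, then keep one character in every 3, starting at position 3 (positions 3rd, 6th, 9th, ...).
For "glaciert", step one produces "glacier"; step two turns that into "ae".

ae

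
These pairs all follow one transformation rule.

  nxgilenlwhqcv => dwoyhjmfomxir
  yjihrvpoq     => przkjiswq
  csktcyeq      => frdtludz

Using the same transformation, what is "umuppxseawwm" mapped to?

Looking at the pairs, the operation is to shift every letter 1 place forward in the alphabet (wrapping around), then move the last 2 characters to the front (rotate right by 2).
Working it through for "umuppxseawwm": intermediate "vnvqqytfbxxn", final "xnvnvqqytfbx".

xnvnvqqytfbx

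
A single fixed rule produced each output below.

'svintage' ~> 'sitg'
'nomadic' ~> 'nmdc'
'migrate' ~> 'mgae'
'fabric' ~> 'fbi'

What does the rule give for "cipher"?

Looking at the pairs, the operation is to keep every other character starting from the first (positions 1st, 3rd, 5th, ...).
So "cipher" becomes "cpe".

cpe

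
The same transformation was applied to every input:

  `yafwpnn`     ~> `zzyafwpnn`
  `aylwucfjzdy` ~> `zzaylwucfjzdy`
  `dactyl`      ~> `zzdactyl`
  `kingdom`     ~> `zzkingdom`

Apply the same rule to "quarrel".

Rule — prepend "zz".
On "quarrel" that produces "zzquarrel".

zzquarrel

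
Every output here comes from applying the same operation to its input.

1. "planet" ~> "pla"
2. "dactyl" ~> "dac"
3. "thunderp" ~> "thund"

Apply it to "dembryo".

demb

Rule — delete the last 3 characters.
For "dembryo" the result is "demb".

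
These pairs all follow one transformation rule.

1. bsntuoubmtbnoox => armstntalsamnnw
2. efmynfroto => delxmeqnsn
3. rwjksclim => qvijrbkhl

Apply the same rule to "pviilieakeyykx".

ouhhkhdzjdxxjw

The pattern: shift every letter 1 place backward in the alphabet (wrapping around).
"pviilieakeyykx" → "ouhhkhdzjdxxjw".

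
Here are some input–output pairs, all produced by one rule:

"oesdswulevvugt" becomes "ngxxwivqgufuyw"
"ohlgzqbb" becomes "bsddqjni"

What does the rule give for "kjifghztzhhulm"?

Looking at the pairs, the operation is to swap the front and back halves of the string, then shift every letter 2 places forward in the alphabet (wrapping around).
On "kjifghztzhhulm": the first step gives "tzhhulmkjifghz", and the second then gives "vbjjwnomlkhijb".

vbjjwnomlkhijb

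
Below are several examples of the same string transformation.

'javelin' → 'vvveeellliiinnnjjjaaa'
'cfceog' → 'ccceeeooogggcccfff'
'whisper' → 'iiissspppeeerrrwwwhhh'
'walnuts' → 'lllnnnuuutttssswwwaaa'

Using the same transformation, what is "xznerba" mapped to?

nnneeerrrbbbaaaxxxzzz

In each case the input is transformed by: move the first 2 characters to the end (rotate left by 2), then repeat every character 3 times.
For "xznerba", step one produces "nerbaxz"; step two turns that into "nnneeerrrbbbaaaxxxzzz".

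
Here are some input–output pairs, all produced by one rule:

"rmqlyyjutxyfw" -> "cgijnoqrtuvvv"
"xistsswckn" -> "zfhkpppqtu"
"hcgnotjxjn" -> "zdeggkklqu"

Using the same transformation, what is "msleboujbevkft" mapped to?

yybbcghijlpqrs

The pattern: sort the characters into alphabetical order, then shift every letter 3 places backward in the alphabet (wrapping around).
Applying that to "msleboujbevkft" gives "yybbcghijlpqrs".
(Check on "rmqlyyjutxyfw": → "fjlmqrtuwxyyy" → "cgijnoqrtuvvv" ✓)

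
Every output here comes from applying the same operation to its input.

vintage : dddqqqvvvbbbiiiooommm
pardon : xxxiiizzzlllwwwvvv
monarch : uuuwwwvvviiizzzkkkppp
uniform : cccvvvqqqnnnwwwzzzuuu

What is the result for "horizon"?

pppwwwzzzqqqhhhwwwvvv

What's happening: shift every letter 8 places forward in the alphabet (wrapping around), then repeat every character 3 times.
On "horizon" that produces "pppwwwzzzqqqhhhwwwvvv".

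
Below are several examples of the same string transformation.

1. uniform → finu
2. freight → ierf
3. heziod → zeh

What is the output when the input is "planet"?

alp

The transformation: reverse the string, then delete the first 3 characters.
Working it through for "planet": intermediate "tenalp", final "alp".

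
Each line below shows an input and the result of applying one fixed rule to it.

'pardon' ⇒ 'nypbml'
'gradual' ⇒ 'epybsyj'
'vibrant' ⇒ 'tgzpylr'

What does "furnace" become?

dsplyac

The pattern: shift every letter 2 places backward in the alphabet (wrapping around).
"furnace" → "dsplyac".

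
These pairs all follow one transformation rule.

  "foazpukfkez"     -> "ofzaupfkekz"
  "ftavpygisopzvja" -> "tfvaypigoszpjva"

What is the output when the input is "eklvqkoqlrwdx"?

kevlkqqorldwx

Each output is the input with this applied: swap each adjacent pair of characters (1↔2, 3↔4, ...).
Doing the same to "eklvqkoqlrwdx": "kevlkqqorldwx".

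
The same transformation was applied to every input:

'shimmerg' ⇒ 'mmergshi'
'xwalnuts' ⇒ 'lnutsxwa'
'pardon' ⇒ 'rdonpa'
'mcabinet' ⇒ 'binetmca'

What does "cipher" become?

pherci

The rule is to swap the front and back halves of the string, then move the last character to the front.
On "cipher": the first step gives "hercip", and the second then gives "pherci".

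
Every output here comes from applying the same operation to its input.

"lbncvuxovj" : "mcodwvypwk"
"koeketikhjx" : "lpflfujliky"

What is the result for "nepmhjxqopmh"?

Each output is the input with this applied: shift every letter 1 place forward in the alphabet (wrapping around).
On "nepmhjxqopmh" that produces "ofqnikyrpqni".

ofqnikyrpqni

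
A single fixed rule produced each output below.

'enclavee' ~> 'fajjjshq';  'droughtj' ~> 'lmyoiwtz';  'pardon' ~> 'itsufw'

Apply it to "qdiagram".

The pattern: shift every letter 5 places forward in the alphabet (wrapping around), then swap the front and back halves of the string.
Applying both steps to "qdiagram": "vinflwfr", then "lwfrvinf".

lwfrvinf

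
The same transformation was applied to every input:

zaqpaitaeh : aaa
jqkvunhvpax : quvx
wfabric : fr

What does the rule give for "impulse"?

ml

The transformation: keep one character in every 3, starting at position 2 (positions 2nd, 5th, 8th, ...).
So "impulse" becomes "ml".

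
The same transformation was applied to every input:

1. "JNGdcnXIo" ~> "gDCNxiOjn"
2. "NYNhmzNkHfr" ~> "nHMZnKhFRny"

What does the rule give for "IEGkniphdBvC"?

Looking at the pairs, the operation is to flip the case of every letter, then move the first 2 characters to the end (rotate left by 2).
"IEGkniphdBvC" → "iegKNIPHDbVc" → "gKNIPHDbVcie".
(Check on "NYNhmzNkHfr": → "nynHMZnKhFR" → "nHMZnKhFRny" ✓)

gKNIPHDbVcie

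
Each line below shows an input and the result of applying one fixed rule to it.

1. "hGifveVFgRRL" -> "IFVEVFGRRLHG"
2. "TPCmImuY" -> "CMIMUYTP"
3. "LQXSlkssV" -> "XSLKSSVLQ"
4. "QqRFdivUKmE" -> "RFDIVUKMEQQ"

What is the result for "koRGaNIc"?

RGANICKO

The transformation: move the first 2 characters to the end (rotate left by 2), then convert every letter to uppercase.
Working it through for "koRGaNIc": intermediate "RGaNIcko", final "RGANICKO".
(Check on "TPCmImuY": → "CmImuYTP" → "CMIMUYTP" ✓)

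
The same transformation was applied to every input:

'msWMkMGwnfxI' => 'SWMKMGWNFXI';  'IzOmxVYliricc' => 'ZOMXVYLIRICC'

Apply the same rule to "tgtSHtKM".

GTSHTKM

In each case the input is transformed by: delete the first character, then convert every letter to uppercase.
"tgtSHtKM" → "gtSHtKM" → "GTSHTKM".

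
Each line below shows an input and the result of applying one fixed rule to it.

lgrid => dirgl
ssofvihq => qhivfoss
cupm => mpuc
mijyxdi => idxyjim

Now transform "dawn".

Rule — reverse the string.
Applying that to "dawn" gives "nwad".

nwad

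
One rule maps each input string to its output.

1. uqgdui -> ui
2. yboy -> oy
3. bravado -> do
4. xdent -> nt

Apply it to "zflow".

ow

The rule is to keep only the last 2 characters.
On "zflow" that produces "ow".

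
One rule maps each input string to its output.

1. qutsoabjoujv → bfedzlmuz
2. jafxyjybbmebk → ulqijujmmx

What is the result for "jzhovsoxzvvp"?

The transformation: shift every letter 11 places forward in the alphabet (wrapping around), then delete the last 3 characters.
Applying both steps to "jzhovsoxzvvp": "ukszgdzikgga", then "ukszgdzik".

ukszgdzik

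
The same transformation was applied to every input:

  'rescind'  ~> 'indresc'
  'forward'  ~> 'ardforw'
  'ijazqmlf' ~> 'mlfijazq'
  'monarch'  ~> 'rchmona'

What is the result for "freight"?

Each output is the input with this applied: move the last 3 characters to the front (rotate right by 3).
Applying that to "freight" gives "ghtfrei".

ghtfrei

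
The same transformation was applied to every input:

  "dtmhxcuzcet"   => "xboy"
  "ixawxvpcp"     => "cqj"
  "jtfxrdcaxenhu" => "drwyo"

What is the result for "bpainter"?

vcy

The pattern: shift every letter 6 places backward in the alphabet (wrapping around), then keep one character in every 3, starting at position 1 (positions 1st, 4th, 7th, ...).
Applying both steps to "bpainter": "vjuchnyl", then "vcy".
(Check on "jtfxrdcaxenhu": → "dnzrlxwuryhbo" → "drwyo" ✓)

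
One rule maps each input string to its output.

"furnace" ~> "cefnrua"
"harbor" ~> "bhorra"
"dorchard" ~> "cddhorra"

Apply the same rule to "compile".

eilmopc

Rule — sort the characters into alphabetical order, then move the first character to the end.
Doing the same to "compile": "eilmopc".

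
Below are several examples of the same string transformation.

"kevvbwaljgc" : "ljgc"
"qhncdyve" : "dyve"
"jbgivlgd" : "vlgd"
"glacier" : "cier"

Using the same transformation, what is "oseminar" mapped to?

inar

The pattern: keep only the last 4 characters.
Applying that to "oseminar" gives "inar".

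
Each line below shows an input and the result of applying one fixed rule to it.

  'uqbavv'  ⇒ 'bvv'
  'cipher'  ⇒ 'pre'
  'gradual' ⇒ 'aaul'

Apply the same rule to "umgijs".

Each output is the input with this applied: swap each adjacent pair of characters (1↔2, 3↔4, ...), then delete the first 3 characters.
For "umgijs", step one produces "muigsj"; step two turns that into "gsj".
(Check on "gradual": → "rgdaaul" → "aaul" ✓)

gsj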